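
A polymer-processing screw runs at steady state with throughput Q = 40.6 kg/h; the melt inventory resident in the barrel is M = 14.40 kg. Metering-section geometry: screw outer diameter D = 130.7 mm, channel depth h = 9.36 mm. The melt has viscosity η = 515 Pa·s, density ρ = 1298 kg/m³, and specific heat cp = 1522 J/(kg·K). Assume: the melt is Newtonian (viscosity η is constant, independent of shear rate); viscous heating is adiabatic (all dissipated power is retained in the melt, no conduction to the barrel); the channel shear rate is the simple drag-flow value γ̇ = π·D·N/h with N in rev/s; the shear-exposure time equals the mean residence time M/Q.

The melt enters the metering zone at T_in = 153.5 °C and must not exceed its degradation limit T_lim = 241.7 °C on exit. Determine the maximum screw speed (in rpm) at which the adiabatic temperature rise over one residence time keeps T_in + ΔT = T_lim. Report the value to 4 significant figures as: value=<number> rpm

Convert throughput: Q = 40.6 kg/h = 40.6/3600 = 0.0112778 kg/s
t_res = M / Q_s = 14.40 ÷ 0.0112778 = 1276.85 s
Geometry in SI: D = 130.7 mm → 0.1307 m, h = 9.36 mm → 0.00936 m
ΔT_a = T_lim − T_in = 241.7 °C − 153.5 °C = 88.2 K
γ̇_max² = ΔT_a·ρ·cp/(η·t_res) = 88.2·1298·1522/(515·1276.85) = 264.979 s⁻²
Take the square root: γ̇_max = √(264.979) = 16.2782 s⁻¹
Solve γ̇ = πDN/h for N: N_max = γ̇_max·h/(π·D) = 16.2782 × 0.00936 / (π × 0.1307) = 0.37107 rev/s = 22.2642 rpm

value=22.26 rpm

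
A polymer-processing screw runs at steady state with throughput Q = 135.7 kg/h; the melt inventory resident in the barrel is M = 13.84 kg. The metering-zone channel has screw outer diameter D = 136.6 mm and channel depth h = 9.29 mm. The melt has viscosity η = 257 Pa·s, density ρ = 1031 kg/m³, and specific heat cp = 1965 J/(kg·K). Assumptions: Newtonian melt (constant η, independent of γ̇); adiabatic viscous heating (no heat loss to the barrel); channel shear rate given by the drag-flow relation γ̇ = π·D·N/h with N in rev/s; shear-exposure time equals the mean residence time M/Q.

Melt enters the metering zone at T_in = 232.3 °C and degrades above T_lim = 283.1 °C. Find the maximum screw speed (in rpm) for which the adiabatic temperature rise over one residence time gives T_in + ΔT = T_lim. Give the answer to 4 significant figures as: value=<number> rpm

Convert throughput: Q = 135.7 kg/h = 135.7/3600 = 0.0376944 kg/s
t_res = M / Q_s = 13.84 ÷ 0.0376944 = 367.163 s
Convert to metres: D = 0.1366 m, h = 0.00929 m
Allowable rise: ΔT_a = T_lim − T_in = 283.1 − 232.3 = 50.8 K
γ̇_max² = ΔT_a·ρ·cp / (η·t_res) = [50.8 × 1031 × 1965] / [257 × 367.163] = 1090.67 s⁻²
γ̇_max = sqrt(1090.67) = 33.0253 s⁻¹
N_max = γ̇_max·h / (π·D) = 33.0253 · 0.00929 / (π · 0.1366) = 0.714927 rev/s = 42.8956 rpm

value=42.90 rpm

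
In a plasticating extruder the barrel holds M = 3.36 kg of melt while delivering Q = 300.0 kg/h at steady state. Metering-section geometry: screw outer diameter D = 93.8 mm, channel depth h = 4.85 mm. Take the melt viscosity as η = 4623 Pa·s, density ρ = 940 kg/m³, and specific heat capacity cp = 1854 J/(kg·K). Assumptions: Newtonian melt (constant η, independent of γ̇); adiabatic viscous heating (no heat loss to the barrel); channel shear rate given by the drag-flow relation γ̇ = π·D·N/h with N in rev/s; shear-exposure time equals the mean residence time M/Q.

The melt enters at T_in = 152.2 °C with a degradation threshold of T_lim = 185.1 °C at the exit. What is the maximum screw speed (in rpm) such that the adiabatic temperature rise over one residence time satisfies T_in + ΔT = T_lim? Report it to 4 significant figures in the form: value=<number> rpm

value=17.32 rpm

Q_s = Q / 3600 = 300.0 / 3600 = 0.0833333 kg/s
Mean residence time: t_res = M/Q_s = 3.36 kg / 0.0833333 kg/s = 40.32 s
Geometry in SI: D = 93.8 mm → 0.0938 m, h = 4.85 mm → 0.00485 m
ΔT_a = T_lim − T_in = 185.1 °C − 152.2 °C = 32.9 K
Invert ΔT = ηγ̇²t_res/(ρcp) for γ̇: γ̇_max² = ΔT_a ρ cp / (η t_res) = 32.9·940·1854 / (4623·40.32) = 307.602 s⁻²
γ̇_max = sqrt(307.602) = 17.5386 s⁻¹
Solve γ̇ = πDN/h for N: N_max = γ̇_max·h/(π·D) = 17.5386 × 0.00485 / (π × 0.0938) = 0.288658 rev/s = 17.3195 rpm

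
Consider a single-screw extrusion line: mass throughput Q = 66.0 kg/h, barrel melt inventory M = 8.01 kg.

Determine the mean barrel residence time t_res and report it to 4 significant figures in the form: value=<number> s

value=436.9 s

Q_s = Q / 3600 = 66.0 / 3600 = 0.0183333 kg/s
Mean residence time: t_res = M/Q_s = 8.01 kg / 0.0183333 kg/s = 436.909 s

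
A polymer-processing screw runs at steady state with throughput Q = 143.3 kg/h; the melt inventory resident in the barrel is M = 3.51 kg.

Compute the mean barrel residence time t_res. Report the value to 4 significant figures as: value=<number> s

value=88.18 s

Convert throughput: Q = 143.3 kg/h = 143.3/3600 = 0.0398056 kg/s
t_res = M / Q_s = 3.51 ÷ 0.0398056 = 88.1786 s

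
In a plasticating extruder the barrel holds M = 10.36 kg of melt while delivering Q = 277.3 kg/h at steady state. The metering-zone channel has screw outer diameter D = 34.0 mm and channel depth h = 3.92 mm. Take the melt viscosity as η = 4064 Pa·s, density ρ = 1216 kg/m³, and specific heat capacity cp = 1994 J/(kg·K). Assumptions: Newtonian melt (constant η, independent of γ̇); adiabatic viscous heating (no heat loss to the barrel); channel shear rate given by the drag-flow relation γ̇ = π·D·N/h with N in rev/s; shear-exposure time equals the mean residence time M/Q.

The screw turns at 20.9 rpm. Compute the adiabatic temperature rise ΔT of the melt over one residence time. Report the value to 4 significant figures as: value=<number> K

Throughput in SI: Q_s = 277.3 kg/h ÷ 3600 s/h = 0.0770278 kg/s
t_res = M / Q_s = 10.36 ÷ 0.0770278 = 134.497 s
Geometry in metres: D = 34.0 mm → 0.034 m, h = 3.92 mm → 0.00392 m; screw speed N = 20.9 rpm = 0.348333 rev/s
γ̇ = π D N / h = (π)(0.034)(0.348333) / 0.00392 = 9.49156 s⁻¹
Adiabatic rise: ΔT = η γ̇² t_res / (ρ cp) = 4064·(9.49156)²·134.497 / (1216·1994) = 20.3087 K

value=20.31 K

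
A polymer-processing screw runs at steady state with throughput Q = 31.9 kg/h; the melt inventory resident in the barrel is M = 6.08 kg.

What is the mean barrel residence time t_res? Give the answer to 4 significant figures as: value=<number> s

Q_s = Q / 3600 = 31.9 / 3600 = 0.00886111 kg/s
t_res = M / Q_s = 6.08 / 0.00886111 = 686.144 s

value=686.1 s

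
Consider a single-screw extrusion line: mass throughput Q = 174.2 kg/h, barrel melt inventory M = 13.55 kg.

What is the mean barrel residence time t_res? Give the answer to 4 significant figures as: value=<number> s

value=280.0 s

Throughput in SI: Q_s = 174.2 kg/h ÷ 3600 s/h = 0.0483889 kg/s
t_res = M / Q_s = 13.55 ÷ 0.0483889 = 280.023 s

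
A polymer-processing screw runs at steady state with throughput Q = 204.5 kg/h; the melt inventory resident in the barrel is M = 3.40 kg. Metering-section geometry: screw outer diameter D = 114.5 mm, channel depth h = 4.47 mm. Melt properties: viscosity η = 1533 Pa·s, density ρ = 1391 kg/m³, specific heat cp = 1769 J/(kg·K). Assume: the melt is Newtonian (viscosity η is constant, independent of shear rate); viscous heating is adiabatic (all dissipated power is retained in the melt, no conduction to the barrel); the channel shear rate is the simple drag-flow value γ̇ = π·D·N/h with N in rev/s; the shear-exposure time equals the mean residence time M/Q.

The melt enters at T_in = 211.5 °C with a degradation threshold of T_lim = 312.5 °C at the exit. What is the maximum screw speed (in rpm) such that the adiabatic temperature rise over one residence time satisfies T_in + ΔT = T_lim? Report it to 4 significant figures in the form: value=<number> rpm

Convert throughput: Q = 204.5 kg/h = 204.5/3600 = 0.0568056 kg/s
Mean residence time: t_res = M/Q_s = 3.40 kg / 0.0568056 kg/s = 59.8533 s
Geometry in SI: D = 114.5 mm → 0.1145 m, h = 4.47 mm → 0.00447 m
ΔT_a = T_lim − T_in = 312.5 °C − 211.5 °C = 101 K
γ̇_max² = ΔT_a·ρ·cp / (η·t_res) = [101 × 1391 × 1769] / [1533 × 59.8533] = 2708.61 s⁻²
γ̇_max = sqrt(2708.61) = 52.0443 s⁻¹
N_max = γ̇_max h / (πD) = 52.0443·0.00447/(π·0.1145) = 0.646733 rev/s → ×60 = 38.804 rpm

value=38.80 rpm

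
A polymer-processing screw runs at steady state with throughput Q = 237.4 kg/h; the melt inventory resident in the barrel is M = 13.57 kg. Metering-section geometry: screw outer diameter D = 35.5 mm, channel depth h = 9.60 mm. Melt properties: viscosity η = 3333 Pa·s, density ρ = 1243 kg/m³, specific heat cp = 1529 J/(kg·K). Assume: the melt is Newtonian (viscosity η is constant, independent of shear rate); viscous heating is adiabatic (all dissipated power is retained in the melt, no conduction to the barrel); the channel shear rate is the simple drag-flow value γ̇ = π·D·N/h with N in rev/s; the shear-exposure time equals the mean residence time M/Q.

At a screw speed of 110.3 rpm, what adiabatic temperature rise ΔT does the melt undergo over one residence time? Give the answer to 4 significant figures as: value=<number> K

value=164.6 K

Convert throughput: Q = 237.4 kg/h = 237.4/3600 = 0.0659444 kg/s
Mean residence time: t_res = M/Q_s = 13.57 kg / 0.0659444 kg/s = 205.779 s
D = 35.5 mm = 0.0355 m;  h = 9.60 mm = 0.0096 m;  N = 110.3 rpm / 60 = 1.83833 rev/s
Shear rate: γ̇ = πDN/h = π·0.0355·1.83833/0.0096 = 21.3566 s⁻¹
ΔT = η·γ̇²·t_res/(ρ·cp) = [3333 × 21.3566² × 205.779] / [1243 × 1529] = 164.597 K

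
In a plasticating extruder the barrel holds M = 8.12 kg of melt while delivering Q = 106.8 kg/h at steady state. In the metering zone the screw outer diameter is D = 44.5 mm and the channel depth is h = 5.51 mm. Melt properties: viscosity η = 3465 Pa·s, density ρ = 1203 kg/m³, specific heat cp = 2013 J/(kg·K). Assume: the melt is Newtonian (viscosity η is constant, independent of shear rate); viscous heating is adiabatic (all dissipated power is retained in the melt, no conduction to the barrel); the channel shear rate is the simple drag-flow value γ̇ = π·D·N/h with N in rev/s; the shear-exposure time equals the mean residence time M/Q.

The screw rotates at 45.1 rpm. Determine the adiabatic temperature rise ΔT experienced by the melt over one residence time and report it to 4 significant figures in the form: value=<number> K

Q_s = Q / 3600 = 106.8 / 3600 = 0.0296667 kg/s
t_res = M / Q_s = 8.12 / 0.0296667 = 273.708 s
Convert to SI: D = 0.0445 m, h = 0.00551 m, N = 45.1/60 = 0.751667 rev/s
Shear rate: γ̇ = πDN/h = π·0.0445·0.751667/0.00551 = 19.0714 s⁻¹
Adiabatic rise: ΔT = η γ̇² t_res / (ρ cp) = 3465·(19.0714)²·273.708 / (1203·2013) = 142.445 K

value=142.4 K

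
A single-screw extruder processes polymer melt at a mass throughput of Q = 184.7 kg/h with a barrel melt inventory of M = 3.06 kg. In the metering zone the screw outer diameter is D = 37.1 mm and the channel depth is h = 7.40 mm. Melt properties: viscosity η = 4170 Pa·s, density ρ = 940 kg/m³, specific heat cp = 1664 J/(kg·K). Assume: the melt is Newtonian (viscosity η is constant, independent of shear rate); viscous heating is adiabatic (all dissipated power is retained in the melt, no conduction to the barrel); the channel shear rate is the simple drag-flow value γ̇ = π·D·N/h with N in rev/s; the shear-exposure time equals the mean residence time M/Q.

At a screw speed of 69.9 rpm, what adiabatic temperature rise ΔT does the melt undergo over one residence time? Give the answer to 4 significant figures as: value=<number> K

Throughput in SI: Q_s = 184.7 kg/h ÷ 3600 s/h = 0.0513056 kg/s
t_res = M / Q_s = 3.06 ÷ 0.0513056 = 59.6427 s
Geometry in metres: D = 37.1 mm → 0.0371 m, h = 7.40 mm → 0.0074 m; screw speed N = 69.9 rpm = 1.165 rev/s
γ̇ = π D N / h = (π)(0.0371)(1.165) / 0.0074 = 18.3492 s⁻¹
ΔT = η·γ̇²·t_res / (ρ·cp) = 4170 · (18.3492)² · 59.6427 / (940 · 1664) = 53.5362 K

value=53.54 K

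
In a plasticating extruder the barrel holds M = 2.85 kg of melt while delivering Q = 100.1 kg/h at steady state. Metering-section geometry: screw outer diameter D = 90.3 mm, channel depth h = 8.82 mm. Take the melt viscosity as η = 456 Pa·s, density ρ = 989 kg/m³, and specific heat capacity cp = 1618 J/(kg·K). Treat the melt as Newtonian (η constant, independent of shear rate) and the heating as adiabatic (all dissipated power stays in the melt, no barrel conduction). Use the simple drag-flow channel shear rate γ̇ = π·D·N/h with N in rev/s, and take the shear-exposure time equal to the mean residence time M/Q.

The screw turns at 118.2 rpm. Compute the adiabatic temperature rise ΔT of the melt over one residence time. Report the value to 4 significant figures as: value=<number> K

value=117.3 K

Throughput in SI: Q_s = 100.1 kg/h ÷ 3600 s/h = 0.0278056 kg/s
Mean residence time: t_res = M/Q_s = 2.85 kg / 0.0278056 kg/s = 102.498 s
D = 90.3 mm = 0.0903 m;  h = 8.82 mm = 0.00882 m;  N = 118.2 rpm / 60 = 1.97 rev/s
γ̇ = π·D·N / h = π · 0.0903 · 1.97 / 0.00882 = 63.3629 s⁻¹
ΔT = η·γ̇²·t_res / (ρ·cp) = 456 · (63.3629)² · 102.498 / (989 · 1618) = 117.266 K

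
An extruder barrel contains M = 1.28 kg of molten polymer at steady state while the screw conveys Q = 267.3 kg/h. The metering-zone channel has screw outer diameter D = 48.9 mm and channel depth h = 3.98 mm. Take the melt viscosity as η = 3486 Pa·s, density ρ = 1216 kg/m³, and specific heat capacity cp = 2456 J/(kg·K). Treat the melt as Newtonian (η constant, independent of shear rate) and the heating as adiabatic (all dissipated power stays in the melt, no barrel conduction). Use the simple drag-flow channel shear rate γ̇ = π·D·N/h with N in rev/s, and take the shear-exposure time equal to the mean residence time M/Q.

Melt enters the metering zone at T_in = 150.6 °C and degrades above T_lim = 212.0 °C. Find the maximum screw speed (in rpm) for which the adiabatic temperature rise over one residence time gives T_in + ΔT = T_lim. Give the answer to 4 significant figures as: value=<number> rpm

value=85.87 rpm

Throughput in SI: Q_s = 267.3 kg/h ÷ 3600 s/h = 0.07425 kg/s
Mean residence time: t_res = M/Q_s = 1.28 kg / 0.07425 kg/s = 17.2391 s
D = 48.9 mm = 0.0489 m;  h = 3.98 mm = 0.00398 m
Allowable rise: ΔT_a = T_lim − T_in = 212.0 − 150.6 = 61.4 K
Invert ΔT = ηγ̇²t_res/(ρcp) for γ̇: γ̇_max² = ΔT_a ρ cp / (η t_res) = 61.4·1216·2456 / (3486·17.2391) = 3051.33 s⁻²
Take the square root: γ̇_max = √(3051.33) = 55.2389 s⁻¹
N_max = γ̇_max h / (πD) = 55.2389·0.00398/(π·0.0489) = 1.4311 rev/s → ×60 = 85.8658 rpm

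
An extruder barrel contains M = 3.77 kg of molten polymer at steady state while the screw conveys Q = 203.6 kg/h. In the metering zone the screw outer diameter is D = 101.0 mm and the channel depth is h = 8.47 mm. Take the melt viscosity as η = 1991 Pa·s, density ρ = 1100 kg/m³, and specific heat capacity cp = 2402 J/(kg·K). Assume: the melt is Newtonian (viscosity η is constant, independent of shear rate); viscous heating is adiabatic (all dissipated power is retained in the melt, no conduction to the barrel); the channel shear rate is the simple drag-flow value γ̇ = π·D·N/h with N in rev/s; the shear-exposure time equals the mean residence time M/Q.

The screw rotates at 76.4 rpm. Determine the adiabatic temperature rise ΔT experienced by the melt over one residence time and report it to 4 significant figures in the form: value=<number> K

Q_s = Q / 3600 = 203.6 / 3600 = 0.0565556 kg/s
t_res = M / Q_s = 3.77 / 0.0565556 = 66.6601 s
D = 101.0 mm = 0.101 m;  h = 8.47 mm = 0.00847 m;  N = 76.4 rpm / 60 = 1.27333 rev/s
Shear rate: γ̇ = πDN/h = π·0.101·1.27333/0.00847 = 47.7013 s⁻¹
ΔT = η·γ̇²·t_res/(ρ·cp) = [1991 × 47.7013² × 66.6601] / [1100 × 2402] = 114.296 K

value=114.3 K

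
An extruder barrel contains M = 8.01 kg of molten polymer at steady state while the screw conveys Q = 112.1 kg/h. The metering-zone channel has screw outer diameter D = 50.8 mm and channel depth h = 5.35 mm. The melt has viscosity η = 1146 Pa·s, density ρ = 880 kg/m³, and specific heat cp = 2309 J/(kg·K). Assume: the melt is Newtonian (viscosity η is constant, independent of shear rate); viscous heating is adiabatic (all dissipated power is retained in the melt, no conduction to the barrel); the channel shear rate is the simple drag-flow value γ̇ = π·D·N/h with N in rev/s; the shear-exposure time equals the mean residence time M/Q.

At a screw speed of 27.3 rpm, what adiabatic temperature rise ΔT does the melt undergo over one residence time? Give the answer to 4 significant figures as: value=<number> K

value=26.73 K

Throughput in SI: Q_s = 112.1 kg/h ÷ 3600 s/h = 0.0311389 kg/s
t_res = M / Q_s = 8.01 / 0.0311389 = 257.235 s
Convert to SI: D = 0.0508 m, h = 0.00535 m, N = 27.3/60 = 0.455 rev/s
Shear rate: γ̇ = πDN/h = π·0.0508·0.455/0.00535 = 13.5729 s⁻¹
ΔT = η·γ̇²·t_res / (ρ·cp) = 1146 · (13.5729)² · 257.235 / (880 · 2309) = 26.727 K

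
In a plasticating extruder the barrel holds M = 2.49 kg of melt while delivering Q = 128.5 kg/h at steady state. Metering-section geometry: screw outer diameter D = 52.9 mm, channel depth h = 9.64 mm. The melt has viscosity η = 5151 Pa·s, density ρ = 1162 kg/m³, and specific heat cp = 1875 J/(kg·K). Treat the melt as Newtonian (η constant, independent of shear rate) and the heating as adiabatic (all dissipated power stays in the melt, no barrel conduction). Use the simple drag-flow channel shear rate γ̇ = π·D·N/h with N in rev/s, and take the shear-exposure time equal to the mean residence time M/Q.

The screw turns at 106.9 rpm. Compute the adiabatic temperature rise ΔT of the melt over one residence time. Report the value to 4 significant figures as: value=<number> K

Throughput in SI: Q_s = 128.5 kg/h ÷ 3600 s/h = 0.0356944 kg/s
t_res = M / Q_s = 2.49 / 0.0356944 = 69.7588 s
Convert to SI: D = 0.0529 m, h = 0.00964 m, N = 106.9/60 = 1.78167 rev/s
γ̇ = π D N / h = (π)(0.0529)(1.78167) / 0.00964 = 30.7153 s⁻¹
ΔT = η·γ̇²·t_res/(ρ·cp) = [5151 × 30.7153² × 69.7588] / [1162 × 1875] = 155.594 K

value=155.6 K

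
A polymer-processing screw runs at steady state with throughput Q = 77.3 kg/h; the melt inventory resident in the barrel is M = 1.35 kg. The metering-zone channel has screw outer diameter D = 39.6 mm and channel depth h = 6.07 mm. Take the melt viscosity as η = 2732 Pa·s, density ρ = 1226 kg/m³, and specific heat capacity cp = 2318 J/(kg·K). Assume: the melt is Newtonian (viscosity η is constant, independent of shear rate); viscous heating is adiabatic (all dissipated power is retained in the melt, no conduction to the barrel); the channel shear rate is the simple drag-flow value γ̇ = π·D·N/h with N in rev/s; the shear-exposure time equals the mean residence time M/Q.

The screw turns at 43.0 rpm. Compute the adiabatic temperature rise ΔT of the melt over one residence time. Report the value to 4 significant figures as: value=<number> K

value=13.04 K

Convert throughput: Q = 77.3 kg/h = 77.3/3600 = 0.0214722 kg/s
t_res = M / Q_s = 1.35 / 0.0214722 = 62.8719 s
Geometry in metres: D = 39.6 mm → 0.0396 m, h = 6.07 mm → 0.00607 m; screw speed N = 43.0 rpm = 0.716667 rev/s
γ̇ = π·D·N / h = π · 0.0396 · 0.716667 / 0.00607 = 14.6884 s⁻¹
ΔT = η·γ̇²·t_res/(ρ·cp) = [2732 × 14.6884² × 62.8719] / [1226 × 2318] = 13.0401 K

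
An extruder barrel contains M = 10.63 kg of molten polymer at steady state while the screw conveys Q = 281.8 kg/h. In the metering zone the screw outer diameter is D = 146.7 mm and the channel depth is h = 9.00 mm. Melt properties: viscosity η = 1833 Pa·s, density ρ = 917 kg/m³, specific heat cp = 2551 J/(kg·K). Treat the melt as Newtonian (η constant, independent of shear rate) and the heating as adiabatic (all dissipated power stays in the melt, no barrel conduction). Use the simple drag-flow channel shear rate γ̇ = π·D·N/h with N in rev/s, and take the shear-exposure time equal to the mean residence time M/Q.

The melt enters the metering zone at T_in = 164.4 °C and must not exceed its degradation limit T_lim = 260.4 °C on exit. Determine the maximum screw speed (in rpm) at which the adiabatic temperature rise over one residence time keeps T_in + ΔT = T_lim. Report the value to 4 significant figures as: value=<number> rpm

Throughput in SI: Q_s = 281.8 kg/h ÷ 3600 s/h = 0.0782778 kg/s
Mean residence time: t_res = M/Q_s = 10.63 kg / 0.0782778 kg/s = 135.798 s
Geometry in SI: D = 146.7 mm → 0.1467 m, h = 9.00 mm → 0.009 m
ΔT_a = T_lim − T_in = 260.4 − 164.4 = 96 K
γ̇_max² = ΔT_a·ρ·cp/(η·t_res) = 96·917·2551/(1833·135.798) = 902.181 s⁻²
Take the square root: γ̇_max = √(902.181) = 30.0363 s⁻¹
N_max = γ̇_max h / (πD) = 30.0363·0.009/(π·0.1467) = 0.586556 rev/s → ×60 = 35.1934 rpm

value=35.19 rpm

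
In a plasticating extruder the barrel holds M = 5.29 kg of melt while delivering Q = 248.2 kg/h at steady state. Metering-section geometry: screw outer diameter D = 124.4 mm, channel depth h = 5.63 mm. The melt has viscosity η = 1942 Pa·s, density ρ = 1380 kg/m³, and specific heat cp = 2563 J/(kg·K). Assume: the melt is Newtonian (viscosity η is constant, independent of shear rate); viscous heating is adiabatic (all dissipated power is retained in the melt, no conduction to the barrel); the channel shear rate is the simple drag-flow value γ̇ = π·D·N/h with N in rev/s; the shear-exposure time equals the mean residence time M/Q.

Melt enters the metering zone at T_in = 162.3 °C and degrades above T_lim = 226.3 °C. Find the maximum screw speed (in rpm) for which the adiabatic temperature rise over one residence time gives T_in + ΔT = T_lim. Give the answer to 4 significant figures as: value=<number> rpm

Convert throughput: Q = 248.2 kg/h = 248.2/3600 = 0.0689444 kg/s
Mean residence time: t_res = M/Q_s = 5.29 kg / 0.0689444 kg/s = 76.7284 s
Convert to metres: D = 0.1244 m, h = 0.00563 m
ΔT_a = T_lim − T_in = 226.3 − 162.3 = 64 K
γ̇_max² = ΔT_a·ρ·cp/(η·t_res) = 64·1380·2563/(1942·76.7284) = 1519.15 s⁻²
Take the square root: γ̇_max = √(1519.15) = 38.9763 s⁻¹
Solve γ̇ = πDN/h for N: N_max = γ̇_max·h/(π·D) = 38.9763 × 0.00563 / (π × 0.1244) = 0.561486 rev/s = 33.6892 rpm

value=33.69 rpm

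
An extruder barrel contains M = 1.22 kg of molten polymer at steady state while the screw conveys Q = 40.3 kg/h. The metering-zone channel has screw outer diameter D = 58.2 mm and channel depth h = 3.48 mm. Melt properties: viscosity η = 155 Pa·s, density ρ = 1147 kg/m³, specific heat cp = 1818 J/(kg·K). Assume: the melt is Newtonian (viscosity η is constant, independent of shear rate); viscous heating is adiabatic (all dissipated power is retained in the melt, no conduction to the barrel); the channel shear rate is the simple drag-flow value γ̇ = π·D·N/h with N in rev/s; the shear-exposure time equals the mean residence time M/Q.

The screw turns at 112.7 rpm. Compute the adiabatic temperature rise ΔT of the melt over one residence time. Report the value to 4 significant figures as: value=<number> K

Q_s = Q / 3600 = 40.3 / 3600 = 0.0111944 kg/s
t_res = M / Q_s = 1.22 ÷ 0.0111944 = 108.983 s
Geometry in metres: D = 58.2 mm → 0.0582 m, h = 3.48 mm → 0.00348 m; screw speed N = 112.7 rpm = 1.87833 rev/s
γ̇ = π D N / h = (π)(0.0582)(1.87833) / 0.00348 = 98.6884 s⁻¹
ΔT = η·γ̇²·t_res/(ρ·cp) = [155 × 98.6884² × 108.983] / [1147 × 1818] = 78.8977 K

value=78.90 K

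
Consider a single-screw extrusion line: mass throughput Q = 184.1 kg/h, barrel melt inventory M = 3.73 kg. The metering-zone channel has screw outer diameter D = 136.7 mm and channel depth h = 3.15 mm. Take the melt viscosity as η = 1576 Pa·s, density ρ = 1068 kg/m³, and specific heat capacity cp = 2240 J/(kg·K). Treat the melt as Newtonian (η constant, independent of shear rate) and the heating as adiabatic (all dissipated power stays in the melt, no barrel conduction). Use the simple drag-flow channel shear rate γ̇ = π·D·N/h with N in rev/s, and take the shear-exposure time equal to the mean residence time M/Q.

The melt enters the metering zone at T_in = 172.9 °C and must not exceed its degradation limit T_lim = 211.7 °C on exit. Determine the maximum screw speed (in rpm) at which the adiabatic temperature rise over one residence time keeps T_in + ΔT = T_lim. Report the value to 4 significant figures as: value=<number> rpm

value=12.51 rpm

Throughput in SI: Q_s = 184.1 kg/h ÷ 3600 s/h = 0.0511389 kg/s
Mean residence time: t_res = M/Q_s = 3.73 kg / 0.0511389 kg/s = 72.9386 s
D = 136.7 mm = 0.1367 m;  h = 3.15 mm = 0.00315 m
Allowable rise: ΔT_a = T_lim − T_in = 211.7 − 172.9 = 38.8 K
γ̇_max² = ΔT_a·ρ·cp/(η·t_res) = 38.8·1068·2240/(1576·72.9386) = 807.49 s⁻²
γ̇_max = sqrt(807.49) = 28.4164 s⁻¹
Solve γ̇ = πDN/h for N: N_max = γ̇_max·h/(π·D) = 28.4164 × 0.00315 / (π × 0.1367) = 0.20843 rev/s = 12.5058 rpm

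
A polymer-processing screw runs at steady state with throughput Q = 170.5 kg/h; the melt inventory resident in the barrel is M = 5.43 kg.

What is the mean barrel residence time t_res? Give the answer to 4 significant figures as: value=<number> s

value=114.7 s

Q_s = Q / 3600 = 170.5 / 3600 = 0.0473611 kg/s
Mean residence time: t_res = M/Q_s = 5.43 kg / 0.0473611 kg/s = 114.651 s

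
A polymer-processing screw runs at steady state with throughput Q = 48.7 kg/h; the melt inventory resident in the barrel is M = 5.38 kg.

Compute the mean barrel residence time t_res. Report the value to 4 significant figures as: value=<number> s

value=397.7 s

Q_s = Q / 3600 = 48.7 / 3600 = 0.0135278 kg/s
t_res = M / Q_s = 5.38 ÷ 0.0135278 = 397.7 s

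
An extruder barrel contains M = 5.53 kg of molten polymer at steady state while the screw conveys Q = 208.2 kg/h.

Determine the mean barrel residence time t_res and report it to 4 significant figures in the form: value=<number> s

value=95.62 s

Throughput in SI: Q_s = 208.2 kg/h ÷ 3600 s/h = 0.0578333 kg/s
t_res = M / Q_s = 5.53 / 0.0578333 = 95.6196 s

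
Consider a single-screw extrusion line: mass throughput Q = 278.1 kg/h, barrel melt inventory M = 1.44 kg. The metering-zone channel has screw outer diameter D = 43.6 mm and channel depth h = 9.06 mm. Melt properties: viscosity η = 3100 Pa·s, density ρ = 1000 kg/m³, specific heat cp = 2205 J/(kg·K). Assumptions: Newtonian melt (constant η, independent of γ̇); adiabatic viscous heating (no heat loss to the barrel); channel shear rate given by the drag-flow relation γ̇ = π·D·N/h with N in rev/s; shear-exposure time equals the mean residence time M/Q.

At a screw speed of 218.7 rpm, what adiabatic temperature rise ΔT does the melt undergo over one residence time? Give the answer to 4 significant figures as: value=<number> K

Q_s = Q / 3600 = 278.1 / 3600 = 0.07725 kg/s
t_res = M / Q_s = 1.44 ÷ 0.07725 = 18.6408 s
Convert to SI: D = 0.0436 m, h = 0.00906 m, N = 218.7/60 = 3.645 rev/s
γ̇ = π·D·N / h = π · 0.0436 · 3.645 / 0.00906 = 55.1069 s⁻¹
ΔT = η·γ̇²·t_res/(ρ·cp) = [3100 × 55.1069² × 18.6408] / [1000 × 2205] = 79.5845 K

value=79.58 K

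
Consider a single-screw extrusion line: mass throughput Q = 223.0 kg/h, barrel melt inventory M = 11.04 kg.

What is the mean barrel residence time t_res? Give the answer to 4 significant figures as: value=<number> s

value=178.2 s

Throughput in SI: Q_s = 223.0 kg/h ÷ 3600 s/h = 0.0619444 kg/s
Mean residence time: t_res = M/Q_s = 11.04 kg / 0.0619444 kg/s = 178.224 s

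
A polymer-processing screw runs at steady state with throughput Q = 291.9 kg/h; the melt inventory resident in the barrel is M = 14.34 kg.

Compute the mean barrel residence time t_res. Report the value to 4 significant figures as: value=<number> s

value=176.9 s

Q_s = Q / 3600 = 291.9 / 3600 = 0.0810833 kg/s
t_res = M / Q_s = 14.34 / 0.0810833 = 176.855 s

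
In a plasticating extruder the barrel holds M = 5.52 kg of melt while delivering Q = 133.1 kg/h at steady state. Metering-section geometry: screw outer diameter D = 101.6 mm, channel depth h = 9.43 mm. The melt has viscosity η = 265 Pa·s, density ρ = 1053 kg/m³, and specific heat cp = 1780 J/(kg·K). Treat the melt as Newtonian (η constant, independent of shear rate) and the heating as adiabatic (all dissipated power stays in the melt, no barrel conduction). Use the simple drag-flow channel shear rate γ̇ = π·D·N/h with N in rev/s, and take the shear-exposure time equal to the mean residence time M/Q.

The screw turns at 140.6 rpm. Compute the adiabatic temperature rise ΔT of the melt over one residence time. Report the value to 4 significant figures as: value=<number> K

value=132.8 K

Throughput in SI: Q_s = 133.1 kg/h ÷ 3600 s/h = 0.0369722 kg/s
t_res = M / Q_s = 5.52 ÷ 0.0369722 = 149.301 s
Convert to SI: D = 0.1016 m, h = 0.00943 m, N = 140.6/60 = 2.34333 rev/s
γ̇ = π D N / h = (π)(0.1016)(2.34333) / 0.00943 = 79.3169 s⁻¹
Adiabatic rise: ΔT = η γ̇² t_res / (ρ cp) = 265·(79.3169)²·149.301 / (1053·1780) = 132.798 K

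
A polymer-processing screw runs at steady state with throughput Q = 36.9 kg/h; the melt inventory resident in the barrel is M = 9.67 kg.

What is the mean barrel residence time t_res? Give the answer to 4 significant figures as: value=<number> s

Q_s = Q / 3600 = 36.9 / 3600 = 0.01025 kg/s
Mean residence time: t_res = M/Q_s = 9.67 kg / 0.01025 kg/s = 943.415 s

value=943.4 s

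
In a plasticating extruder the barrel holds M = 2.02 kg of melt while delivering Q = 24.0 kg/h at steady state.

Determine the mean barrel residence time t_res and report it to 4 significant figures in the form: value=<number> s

value=303.0 s

Throughput in SI: Q_s = 24.0 kg/h ÷ 3600 s/h = 0.00666667 kg/s
Mean residence time: t_res = M/Q_s = 2.02 kg / 0.00666667 kg/s = 303 s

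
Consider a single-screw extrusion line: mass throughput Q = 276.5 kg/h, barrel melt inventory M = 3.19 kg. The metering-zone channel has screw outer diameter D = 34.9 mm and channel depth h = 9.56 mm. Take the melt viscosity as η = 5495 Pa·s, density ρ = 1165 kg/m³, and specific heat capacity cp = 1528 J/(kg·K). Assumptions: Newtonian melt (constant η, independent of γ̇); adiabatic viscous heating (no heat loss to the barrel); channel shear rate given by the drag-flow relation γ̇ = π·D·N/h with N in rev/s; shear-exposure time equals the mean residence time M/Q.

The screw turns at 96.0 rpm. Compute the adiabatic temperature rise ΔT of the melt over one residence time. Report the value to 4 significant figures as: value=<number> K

value=43.17 K

Q_s = Q / 3600 = 276.5 / 3600 = 0.0768056 kg/s
t_res = M / Q_s = 3.19 / 0.0768056 = 41.5335 s
Geometry in metres: D = 34.9 mm → 0.0349 m, h = 9.56 mm → 0.00956 m; screw speed N = 96.0 rpm = 1.6 rev/s
γ̇ = π·D·N / h = π · 0.0349 · 1.6 / 0.00956 = 18.3501 s⁻¹
ΔT = η·γ̇²·t_res / (ρ·cp) = 5495 · (18.3501)² · 41.5335 / (1165 · 1528) = 43.1709 K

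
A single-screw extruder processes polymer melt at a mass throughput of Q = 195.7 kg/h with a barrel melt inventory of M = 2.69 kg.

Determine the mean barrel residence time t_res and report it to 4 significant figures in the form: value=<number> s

Throughput in SI: Q_s = 195.7 kg/h ÷ 3600 s/h = 0.0543611 kg/s
t_res = M / Q_s = 2.69 ÷ 0.0543611 = 49.4839 s

value=49.48 s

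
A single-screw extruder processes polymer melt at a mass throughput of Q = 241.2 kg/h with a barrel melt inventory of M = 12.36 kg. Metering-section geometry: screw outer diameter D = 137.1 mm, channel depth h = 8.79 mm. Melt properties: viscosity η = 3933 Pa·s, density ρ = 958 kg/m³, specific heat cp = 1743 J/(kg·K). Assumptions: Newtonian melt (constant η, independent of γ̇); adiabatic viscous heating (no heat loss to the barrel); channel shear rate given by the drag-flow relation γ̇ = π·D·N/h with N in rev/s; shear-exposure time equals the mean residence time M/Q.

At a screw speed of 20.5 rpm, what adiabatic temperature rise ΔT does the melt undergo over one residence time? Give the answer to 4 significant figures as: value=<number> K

value=121.8 K

Convert throughput: Q = 241.2 kg/h = 241.2/3600 = 0.067 kg/s
t_res = M / Q_s = 12.36 ÷ 0.067 = 184.478 s
Convert to SI: D = 0.1371 m, h = 0.00879 m, N = 20.5/60 = 0.341667 rev/s
γ̇ = π·D·N / h = π · 0.1371 · 0.341667 / 0.00879 = 16.7418 s⁻¹
ΔT = η·γ̇²·t_res / (ρ·cp) = 3933 · (16.7418)² · 184.478 / (958 · 1743) = 121.789 K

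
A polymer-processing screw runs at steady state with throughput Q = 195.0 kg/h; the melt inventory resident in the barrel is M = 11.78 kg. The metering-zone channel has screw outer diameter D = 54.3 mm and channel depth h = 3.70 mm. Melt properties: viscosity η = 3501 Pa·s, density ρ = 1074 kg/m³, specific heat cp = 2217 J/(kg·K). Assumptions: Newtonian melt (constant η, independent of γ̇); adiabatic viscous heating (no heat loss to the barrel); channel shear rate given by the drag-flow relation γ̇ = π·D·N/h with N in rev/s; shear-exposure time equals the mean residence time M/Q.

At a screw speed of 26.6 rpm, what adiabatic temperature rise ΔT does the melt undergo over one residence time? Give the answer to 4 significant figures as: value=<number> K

Convert throughput: Q = 195.0 kg/h = 195.0/3600 = 0.0541667 kg/s
t_res = M / Q_s = 11.78 ÷ 0.0541667 = 217.477 s
D = 54.3 mm = 0.0543 m;  h = 3.70 mm = 0.0037 m;  N = 26.6 rpm / 60 = 0.443333 rev/s
γ̇ = π D N / h = (π)(0.0543)(0.443333) / 0.0037 = 20.4399 s⁻¹
ΔT = η·γ̇²·t_res / (ρ·cp) = 3501 · (20.4399)² · 217.477 / (1074 · 2217) = 133.596 K

value=133.6 K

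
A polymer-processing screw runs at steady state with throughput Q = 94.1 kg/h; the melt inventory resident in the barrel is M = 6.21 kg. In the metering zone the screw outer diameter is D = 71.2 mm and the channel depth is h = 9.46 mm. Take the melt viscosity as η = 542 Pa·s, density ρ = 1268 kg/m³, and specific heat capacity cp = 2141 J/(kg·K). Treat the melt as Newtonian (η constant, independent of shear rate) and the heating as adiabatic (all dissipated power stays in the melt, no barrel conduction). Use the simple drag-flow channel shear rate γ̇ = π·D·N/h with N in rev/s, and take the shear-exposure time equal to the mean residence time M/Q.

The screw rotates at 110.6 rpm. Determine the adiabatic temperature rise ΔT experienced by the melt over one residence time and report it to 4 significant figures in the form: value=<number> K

Throughput in SI: Q_s = 94.1 kg/h ÷ 3600 s/h = 0.0261389 kg/s
t_res = M / Q_s = 6.21 / 0.0261389 = 237.577 s
D = 71.2 mm = 0.0712 m;  h = 9.46 mm = 0.00946 m;  N = 110.6 rpm / 60 = 1.84333 rev/s
Shear rate: γ̇ = πDN/h = π·0.0712·1.84333/0.00946 = 43.5856 s⁻¹
Adiabatic rise: ΔT = η γ̇² t_res / (ρ cp) = 542·(43.5856)²·237.577 / (1268·2141) = 90.1059 K

value=90.11 K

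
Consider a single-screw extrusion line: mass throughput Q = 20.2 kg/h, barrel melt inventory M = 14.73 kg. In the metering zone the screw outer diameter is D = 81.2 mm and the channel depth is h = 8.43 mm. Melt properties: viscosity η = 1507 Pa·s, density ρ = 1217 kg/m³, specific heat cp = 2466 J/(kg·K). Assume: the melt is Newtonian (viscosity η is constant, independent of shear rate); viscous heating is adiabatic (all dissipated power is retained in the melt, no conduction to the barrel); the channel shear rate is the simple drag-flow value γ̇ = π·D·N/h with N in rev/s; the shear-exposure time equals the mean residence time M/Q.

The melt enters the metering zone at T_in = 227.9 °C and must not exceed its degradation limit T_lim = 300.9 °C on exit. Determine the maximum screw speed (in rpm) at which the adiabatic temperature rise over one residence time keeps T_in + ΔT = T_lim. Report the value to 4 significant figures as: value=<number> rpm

value=14.76 rpm

Throughput in SI: Q_s = 20.2 kg/h ÷ 3600 s/h = 0.00561111 kg/s
t_res = M / Q_s = 14.73 ÷ 0.00561111 = 2625.15 s
Convert to metres: D = 0.0812 m, h = 0.00843 m
ΔT_a = T_lim − T_in = 300.9 °C − 227.9 °C = 73 K
γ̇_max² = ΔT_a·ρ·cp / (η·t_res) = [73 × 1217 × 2466] / [1507 × 2625.15] = 55.3783 s⁻²
Take the square root: γ̇_max = √(55.3783) = 7.44166 s⁻¹
N_max = γ̇_max h / (πD) = 7.44166·0.00843/(π·0.0812) = 0.245919 rev/s → ×60 = 14.7551 rpm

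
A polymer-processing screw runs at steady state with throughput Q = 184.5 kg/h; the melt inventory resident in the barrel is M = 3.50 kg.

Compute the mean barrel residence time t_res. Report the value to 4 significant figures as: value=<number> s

value=68.29 s

Throughput in SI: Q_s = 184.5 kg/h ÷ 3600 s/h = 0.05125 kg/s
Mean residence time: t_res = M/Q_s = 3.50 kg / 0.05125 kg/s = 68.2927 s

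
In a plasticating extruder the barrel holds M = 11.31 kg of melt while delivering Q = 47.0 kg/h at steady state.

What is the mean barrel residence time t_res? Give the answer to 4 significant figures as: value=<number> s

Throughput in SI: Q_s = 47.0 kg/h ÷ 3600 s/h = 0.0130556 kg/s
t_res = M / Q_s = 11.31 ÷ 0.0130556 = 866.298 s

value=866.3 s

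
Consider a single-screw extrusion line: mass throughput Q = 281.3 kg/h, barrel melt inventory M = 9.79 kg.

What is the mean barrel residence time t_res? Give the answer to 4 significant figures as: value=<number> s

Convert throughput: Q = 281.3 kg/h = 281.3/3600 = 0.0781389 kg/s
t_res = M / Q_s = 9.79 ÷ 0.0781389 = 125.29 s

value=125.3 s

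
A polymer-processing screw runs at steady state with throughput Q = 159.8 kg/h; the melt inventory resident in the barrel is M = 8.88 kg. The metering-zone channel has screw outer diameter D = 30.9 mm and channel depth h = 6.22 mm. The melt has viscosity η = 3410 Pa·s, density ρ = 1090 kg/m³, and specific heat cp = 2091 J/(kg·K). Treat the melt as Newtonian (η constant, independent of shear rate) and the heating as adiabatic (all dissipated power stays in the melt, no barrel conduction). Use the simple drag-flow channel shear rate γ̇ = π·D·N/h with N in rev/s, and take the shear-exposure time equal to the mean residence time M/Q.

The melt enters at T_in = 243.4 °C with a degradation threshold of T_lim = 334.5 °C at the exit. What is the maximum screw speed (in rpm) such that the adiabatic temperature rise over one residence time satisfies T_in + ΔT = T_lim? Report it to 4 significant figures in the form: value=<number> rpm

value=67.07 rpm

Convert throughput: Q = 159.8 kg/h = 159.8/3600 = 0.0443889 kg/s
t_res = M / Q_s = 8.88 ÷ 0.0443889 = 200.05 s
D = 30.9 mm = 0.0309 m;  h = 6.22 mm = 0.00622 m
ΔT_a = T_lim − T_in = 334.5 °C − 243.4 °C = 91.1 K
γ̇_max² = ΔT_a·ρ·cp / (η·t_res) = [91.1 × 1090 × 2091] / [3410 × 200.05] = 304.373 s⁻²
γ̇_max = √304.373 = 17.4463 s⁻¹
Solve γ̇ = πDN/h for N: N_max = γ̇_max·h/(π·D) = 17.4463 × 0.00622 / (π × 0.0309) = 1.11785 rev/s = 67.0712 rpm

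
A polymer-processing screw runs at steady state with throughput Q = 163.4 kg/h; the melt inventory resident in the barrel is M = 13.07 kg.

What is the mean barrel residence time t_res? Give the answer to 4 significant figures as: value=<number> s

Q_s = Q / 3600 = 163.4 / 3600 = 0.0453889 kg/s
Mean residence time: t_res = M/Q_s = 13.07 kg / 0.0453889 kg/s = 287.956 s

value=288.0 s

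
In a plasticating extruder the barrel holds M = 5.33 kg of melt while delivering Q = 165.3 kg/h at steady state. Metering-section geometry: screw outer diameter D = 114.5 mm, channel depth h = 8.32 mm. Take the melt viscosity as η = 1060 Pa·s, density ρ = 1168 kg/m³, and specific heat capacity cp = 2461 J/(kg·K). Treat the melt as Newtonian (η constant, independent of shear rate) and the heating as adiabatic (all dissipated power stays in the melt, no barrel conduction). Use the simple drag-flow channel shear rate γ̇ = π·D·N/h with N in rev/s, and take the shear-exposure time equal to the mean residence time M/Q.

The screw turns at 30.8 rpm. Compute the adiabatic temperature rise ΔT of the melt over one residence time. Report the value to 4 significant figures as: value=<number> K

value=21.08 K

Throughput in SI: Q_s = 165.3 kg/h ÷ 3600 s/h = 0.0459167 kg/s
t_res = M / Q_s = 5.33 / 0.0459167 = 116.08 s
Convert to SI: D = 0.1145 m, h = 0.00832 m, N = 30.8/60 = 0.513333 rev/s
γ̇ = π·D·N / h = π · 0.1145 · 0.513333 / 0.00832 = 22.1938 s⁻¹
Adiabatic rise: ΔT = η γ̇² t_res / (ρ cp) = 1060·(22.1938)²·116.08 / (1168·2461) = 21.0849 K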